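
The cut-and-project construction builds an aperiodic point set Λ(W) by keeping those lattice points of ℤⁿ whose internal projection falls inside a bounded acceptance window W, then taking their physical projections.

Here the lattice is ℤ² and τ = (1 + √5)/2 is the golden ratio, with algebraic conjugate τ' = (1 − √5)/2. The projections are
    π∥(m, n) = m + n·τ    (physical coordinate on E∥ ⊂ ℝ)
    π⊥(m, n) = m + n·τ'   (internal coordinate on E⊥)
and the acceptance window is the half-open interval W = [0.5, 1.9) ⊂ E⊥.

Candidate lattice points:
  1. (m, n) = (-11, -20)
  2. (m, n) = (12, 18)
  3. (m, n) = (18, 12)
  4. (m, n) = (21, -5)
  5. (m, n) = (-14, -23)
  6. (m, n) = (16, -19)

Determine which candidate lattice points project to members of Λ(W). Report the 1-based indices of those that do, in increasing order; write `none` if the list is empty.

1, 2

Numerically τ ≈ 1.6180 and τ' = −1/τ ≈ -0.6180.
#1 (-11,-20): internal coord -11 + (-20)·τ' = +1.3607; +1.3607 ∈ [0.5, 1.9) → IN Λ
#2 (12,18): internal coord 12 + (18)·τ' = +0.8754; +0.8754 ∈ [0.5, 1.9) → IN Λ
#3 (18,12): internal coord 18 + (12)·τ' = +10.5836; +10.5836 ∉ [0.5, 1.9) → out
#4 (21,-5): internal coord 21 + (-5)·τ' = +24.0902; +24.0902 ∉ [0.5, 1.9) → out
#5 (-14,-23): internal coord -14 + (-23)·τ' = +0.2148; +0.2148 ∉ [0.5, 1.9) → out
#6 (16,-19): internal coord 16 + (-19)·τ' = +27.7426; +27.7426 ∉ [0.5, 1.9) → out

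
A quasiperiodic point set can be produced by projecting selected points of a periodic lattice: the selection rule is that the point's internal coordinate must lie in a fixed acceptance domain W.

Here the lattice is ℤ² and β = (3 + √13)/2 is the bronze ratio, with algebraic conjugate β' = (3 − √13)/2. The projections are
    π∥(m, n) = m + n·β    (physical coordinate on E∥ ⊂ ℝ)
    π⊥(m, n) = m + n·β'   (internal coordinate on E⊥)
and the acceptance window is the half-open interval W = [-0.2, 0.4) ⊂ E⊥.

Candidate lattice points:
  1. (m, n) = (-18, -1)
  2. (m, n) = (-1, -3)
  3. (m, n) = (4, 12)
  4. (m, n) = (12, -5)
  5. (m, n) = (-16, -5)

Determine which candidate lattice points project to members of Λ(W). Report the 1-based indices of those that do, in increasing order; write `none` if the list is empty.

Numerically β ≈ 3.30278 and β' = −1/β ≈ -0.30278.
#1 (-18,-1): internal coord -18 + (-1)·β' = -17.69722; -17.69722 ∉ [-0.2, 0.4) → out
#2 (-1,-3): internal coord -1 + (-3)·β' = -0.09167; -0.09167 ∈ [-0.2, 0.4) → IN Λ
#3 (4,12): internal coord 4 + (12)·β' = +0.36669; +0.36669 ∈ [-0.2, 0.4) → IN Λ
#4 (12,-5): internal coord 12 + (-5)·β' = +13.51388; +13.51388 ∉ [-0.2, 0.4) → out
#5 (-16,-5): internal coord -16 + (-5)·β' = -14.48612; -14.48612 ∉ [-0.2, 0.4) → out

2, 3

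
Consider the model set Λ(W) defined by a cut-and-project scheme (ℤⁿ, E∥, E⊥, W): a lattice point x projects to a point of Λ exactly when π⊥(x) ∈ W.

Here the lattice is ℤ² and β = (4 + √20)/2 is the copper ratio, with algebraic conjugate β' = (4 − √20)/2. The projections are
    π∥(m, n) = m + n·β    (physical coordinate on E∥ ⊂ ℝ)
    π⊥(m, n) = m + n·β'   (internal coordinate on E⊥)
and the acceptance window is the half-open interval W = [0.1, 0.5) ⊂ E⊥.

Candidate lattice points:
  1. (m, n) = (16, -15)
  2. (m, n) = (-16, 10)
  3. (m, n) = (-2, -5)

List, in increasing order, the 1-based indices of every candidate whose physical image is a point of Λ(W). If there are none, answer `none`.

none

Numerically β ≈ 4.236068 and β' = −1/β ≈ -0.236068.
candidate 1: (m,n)=(16,-15) → π∥ = 16-15·β ≈ -47.541020, π⊥ = 16-15·β' ≈ 19.541020 ∉ [0.1, 0.5) ⇒ out
candidate 2: (m,n)=(-16,10) → π∥ = -16+10·β ≈ 26.360680, π⊥ = -16+10·β' ≈ -18.360680 ∉ [0.1, 0.5) ⇒ out
candidate 3: (m,n)=(-2,-5) → π∥ = -2-5·β ≈ -23.180340, π⊥ = -2-5·β' ≈ -0.819660 ∉ [0.1, 0.5) ⇒ out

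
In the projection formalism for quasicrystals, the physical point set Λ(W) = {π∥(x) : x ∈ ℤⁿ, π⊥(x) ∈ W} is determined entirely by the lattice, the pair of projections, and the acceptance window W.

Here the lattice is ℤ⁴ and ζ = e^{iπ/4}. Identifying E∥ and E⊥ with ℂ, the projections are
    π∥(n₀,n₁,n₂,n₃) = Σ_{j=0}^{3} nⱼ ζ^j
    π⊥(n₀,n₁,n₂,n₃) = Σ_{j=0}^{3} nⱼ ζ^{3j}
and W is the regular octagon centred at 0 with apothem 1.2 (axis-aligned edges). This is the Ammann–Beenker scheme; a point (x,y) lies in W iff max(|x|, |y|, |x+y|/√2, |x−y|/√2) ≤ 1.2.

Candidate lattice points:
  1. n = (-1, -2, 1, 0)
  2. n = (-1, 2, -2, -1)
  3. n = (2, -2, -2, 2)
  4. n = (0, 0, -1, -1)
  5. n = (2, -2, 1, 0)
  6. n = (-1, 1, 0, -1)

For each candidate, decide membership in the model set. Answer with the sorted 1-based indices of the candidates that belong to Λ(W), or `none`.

π⊥(n) = n₀ + n₁ζ³ + n₂ζ⁶ + n₃ζ⁹ where ζ = e^{iπ/4}.
candidate 1: n = (-1, -2, 1, 0) → π⊥ ≈ (+0.41421, -2.41421); max(|x|,|y|,|x±y|/√2) = 2.41421 > 1.2 ⇒ ∉ W
candidate 2: n = (-1, 2, -2, -1) → π⊥ ≈ (-3.12132, +2.70711); max(|x|,|y|,|x±y|/√2) = 4.12132 > 1.2 ⇒ ∉ W
candidate 3: n = (2, -2, -2, 2) → π⊥ ≈ (+4.82843, +2.00000); max(|x|,|y|,|x±y|/√2) = 4.82843 > 1.2 ⇒ ∉ W
candidate 4: n = (0, 0, -1, -1) → π⊥ ≈ (-0.70711, +0.29289); max(|x|,|y|,|x±y|/√2) = 0.70711 ≤ 1.2 ⇒ ∈ W
candidate 5: n = (2, -2, 1, 0) → π⊥ ≈ (+3.41421, -2.41421); max(|x|,|y|,|x±y|/√2) = 4.12132 > 1.2 ⇒ ∉ W
candidate 6: n = (-1, 1, 0, -1) → π⊥ ≈ (-2.41421, +0.00000); max(|x|,|y|,|x±y|/√2) = 2.41421 > 1.2 ⇒ ∉ W

4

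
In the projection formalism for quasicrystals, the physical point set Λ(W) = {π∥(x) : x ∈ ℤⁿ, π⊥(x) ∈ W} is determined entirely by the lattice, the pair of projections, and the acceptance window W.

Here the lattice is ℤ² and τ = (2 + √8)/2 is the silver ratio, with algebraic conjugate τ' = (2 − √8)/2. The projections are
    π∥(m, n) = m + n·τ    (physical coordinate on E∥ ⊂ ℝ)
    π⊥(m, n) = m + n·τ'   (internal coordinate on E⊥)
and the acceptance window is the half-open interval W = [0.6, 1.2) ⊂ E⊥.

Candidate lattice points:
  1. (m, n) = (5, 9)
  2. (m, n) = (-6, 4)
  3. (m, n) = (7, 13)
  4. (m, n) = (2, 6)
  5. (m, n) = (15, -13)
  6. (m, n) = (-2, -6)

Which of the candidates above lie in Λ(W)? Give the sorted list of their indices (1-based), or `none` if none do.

τ' = (2−√8)/2 ≈ -0.41421.
[1] lift (5,9): star map gives 1.27208; window check 0.6 ≤ 1.27208 < 1.2 is false → out
[2] lift (-6,4): star map gives -7.65685; window check 0.6 ≤ -7.65685 < 1.2 is false → out
[3] lift (7,13): star map gives 1.61522; window check 0.6 ≤ 1.61522 < 1.2 is false → out
[4] lift (2,6): star map gives -0.48528; window check 0.6 ≤ -0.48528 < 1.2 is false → out
[5] lift (15,-13): star map gives 20.38478; window check 0.6 ≤ 20.38478 < 1.2 is false → out
[6] lift (-2,-6): star map gives 0.48528; window check 0.6 ≤ 0.48528 < 1.2 is false → out

none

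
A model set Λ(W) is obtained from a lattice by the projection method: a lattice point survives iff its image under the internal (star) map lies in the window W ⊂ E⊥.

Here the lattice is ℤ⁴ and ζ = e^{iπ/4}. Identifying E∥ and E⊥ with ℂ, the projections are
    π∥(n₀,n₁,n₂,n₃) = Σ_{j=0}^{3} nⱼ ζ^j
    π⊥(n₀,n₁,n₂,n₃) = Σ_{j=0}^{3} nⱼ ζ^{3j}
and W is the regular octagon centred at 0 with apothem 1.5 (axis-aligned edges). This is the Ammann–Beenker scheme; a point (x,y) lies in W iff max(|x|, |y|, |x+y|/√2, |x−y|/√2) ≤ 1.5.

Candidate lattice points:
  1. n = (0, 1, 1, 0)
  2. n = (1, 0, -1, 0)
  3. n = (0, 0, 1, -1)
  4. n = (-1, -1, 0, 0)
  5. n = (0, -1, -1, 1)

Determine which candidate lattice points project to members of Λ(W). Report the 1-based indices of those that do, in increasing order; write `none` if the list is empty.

1, 2, 4

π⊥(n) = n₀ + n₁ζ³ + n₂ζ⁶ + n₃ζ⁹ where ζ = e^{iπ/4}.
#1 (0, 1, 1, 0): internal (-0.7071, -0.2929); octagon support 0.7071 vs apothem 1.5 → ∈ W
#2 (1, 0, -1, 0): internal (1.0000, 1.0000); octagon support 1.4142 vs apothem 1.5 → ∈ W
#3 (0, 0, 1, -1): internal (-0.7071, -1.7071); octagon support 1.7071 vs apothem 1.5 → ∉ W
#4 (-1, -1, 0, 0): internal (-0.2929, -0.7071); octagon support 0.7071 vs apothem 1.5 → ∈ W
#5 (0, -1, -1, 1): internal (1.4142, 1.0000); octagon support 1.7071 vs apothem 1.5 → ∉ W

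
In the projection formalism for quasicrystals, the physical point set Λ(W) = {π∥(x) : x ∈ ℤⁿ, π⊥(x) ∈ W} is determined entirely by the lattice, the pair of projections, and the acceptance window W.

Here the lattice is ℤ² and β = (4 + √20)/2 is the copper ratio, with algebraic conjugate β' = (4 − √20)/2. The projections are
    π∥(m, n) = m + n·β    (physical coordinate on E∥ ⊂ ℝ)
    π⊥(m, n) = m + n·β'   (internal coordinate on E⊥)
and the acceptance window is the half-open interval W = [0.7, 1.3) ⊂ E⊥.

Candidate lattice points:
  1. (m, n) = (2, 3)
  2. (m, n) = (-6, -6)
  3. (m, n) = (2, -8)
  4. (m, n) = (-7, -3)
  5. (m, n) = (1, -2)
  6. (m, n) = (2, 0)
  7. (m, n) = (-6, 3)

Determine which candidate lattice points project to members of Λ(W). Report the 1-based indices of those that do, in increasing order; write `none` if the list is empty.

Compute β' = (4−√20)/2 = -0.2361, so π⊥(m,n) = m -0.2361·n.
candidate 1: (m,n)=(2,3) → π∥ = 2+3·β ≈ 14.7082, π⊥ = 2+3·β' ≈ 1.2918 ∈ [0.7, 1.3) ⇒ IN Λ
candidate 2: (m,n)=(-6,-6) → π∥ = -6-6·β ≈ -31.4164, π⊥ = -6-6·β' ≈ -4.5836 ∉ [0.7, 1.3) ⇒ out
candidate 3: (m,n)=(2,-8) → π∥ = 2-8·β ≈ -31.8885, π⊥ = 2-8·β' ≈ 3.8885 ∉ [0.7, 1.3) ⇒ out
candidate 4: (m,n)=(-7,-3) → π∥ = -7-3·β ≈ -19.7082, π⊥ = -7-3·β' ≈ -6.2918 ∉ [0.7, 1.3) ⇒ out
candidate 5: (m,n)=(1,-2) → π∥ = 1-2·β ≈ -7.4721, π⊥ = 1-2·β' ≈ 1.4721 ∉ [0.7, 1.3) ⇒ out
candidate 6: (m,n)=(2,0) → π∥ = 2+0·β ≈ 2.0000, π⊥ = 2+0·β' ≈ 2.0000 ∉ [0.7, 1.3) ⇒ out
candidate 7: (m,n)=(-6,3) → π∥ = -6+3·β ≈ 6.7082, π⊥ = -6+3·β' ≈ -6.7082 ∉ [0.7, 1.3) ⇒ out

1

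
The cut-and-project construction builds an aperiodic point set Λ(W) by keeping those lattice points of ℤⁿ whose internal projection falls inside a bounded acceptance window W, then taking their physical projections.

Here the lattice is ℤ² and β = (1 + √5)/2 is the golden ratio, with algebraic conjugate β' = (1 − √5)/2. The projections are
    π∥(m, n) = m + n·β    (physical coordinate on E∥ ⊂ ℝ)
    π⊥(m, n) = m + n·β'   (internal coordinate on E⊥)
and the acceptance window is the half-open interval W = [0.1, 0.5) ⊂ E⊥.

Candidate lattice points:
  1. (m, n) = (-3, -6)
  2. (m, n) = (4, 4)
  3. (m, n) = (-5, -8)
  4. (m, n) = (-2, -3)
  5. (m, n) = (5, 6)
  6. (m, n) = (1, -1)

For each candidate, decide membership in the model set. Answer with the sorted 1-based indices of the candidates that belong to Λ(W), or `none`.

none

Compute β' = (1−√5)/2 = -0.618034, so π⊥(m,n) = m -0.618034·n.
#1 (-3,-6): internal coord -3 + (-6)·β' = +0.708204; +0.708204 ∉ [0.1, 0.5) → out
#2 (4,4): internal coord 4 + (4)·β' = +1.527864; +1.527864 ∉ [0.1, 0.5) → out
#3 (-5,-8): internal coord -5 + (-8)·β' = -0.055728; -0.055728 ∉ [0.1, 0.5) → out
#4 (-2,-3): internal coord -2 + (-3)·β' = -0.145898; -0.145898 ∉ [0.1, 0.5) → out
#5 (5,6): internal coord 5 + (6)·β' = +1.291796; +1.291796 ∉ [0.1, 0.5) → out
#6 (1,-1): internal coord 1 + (-1)·β' = +1.618034; +1.618034 ∉ [0.1, 0.5) → out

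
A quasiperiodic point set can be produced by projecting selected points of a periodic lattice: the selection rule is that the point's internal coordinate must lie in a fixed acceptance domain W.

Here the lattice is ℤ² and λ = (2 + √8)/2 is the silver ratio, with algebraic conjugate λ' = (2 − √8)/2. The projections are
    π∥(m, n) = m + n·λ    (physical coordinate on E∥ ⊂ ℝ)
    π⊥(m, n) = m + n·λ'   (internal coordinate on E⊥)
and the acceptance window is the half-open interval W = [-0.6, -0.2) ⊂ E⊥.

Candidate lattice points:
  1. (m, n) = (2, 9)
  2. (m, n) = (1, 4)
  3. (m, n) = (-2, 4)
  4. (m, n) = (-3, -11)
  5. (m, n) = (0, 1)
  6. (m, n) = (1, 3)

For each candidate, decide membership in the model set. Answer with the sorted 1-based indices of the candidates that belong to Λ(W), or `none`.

5, 6

Compute λ' = (2−√8)/2 = -0.4142, so π⊥(m,n) = m -0.4142·n.
#1 (2,9): internal coord 2 + (9)·λ' = -1.7279; -1.7279 ∉ [-0.6, -0.2) → out
#2 (1,4): internal coord 1 + (4)·λ' = -0.6569; -0.6569 ∉ [-0.6, -0.2) → out
#3 (-2,4): internal coord -2 + (4)·λ' = -3.6569; -3.6569 ∉ [-0.6, -0.2) → out
#4 (-3,-11): internal coord -3 + (-11)·λ' = +1.5563; +1.5563 ∉ [-0.6, -0.2) → out
#5 (0,1): internal coord 0 + (1)·λ' = -0.4142; -0.4142 ∈ [-0.6, -0.2) → IN Λ
#6 (1,3): internal coord 1 + (3)·λ' = -0.2426; -0.2426 ∈ [-0.6, -0.2) → IN Λ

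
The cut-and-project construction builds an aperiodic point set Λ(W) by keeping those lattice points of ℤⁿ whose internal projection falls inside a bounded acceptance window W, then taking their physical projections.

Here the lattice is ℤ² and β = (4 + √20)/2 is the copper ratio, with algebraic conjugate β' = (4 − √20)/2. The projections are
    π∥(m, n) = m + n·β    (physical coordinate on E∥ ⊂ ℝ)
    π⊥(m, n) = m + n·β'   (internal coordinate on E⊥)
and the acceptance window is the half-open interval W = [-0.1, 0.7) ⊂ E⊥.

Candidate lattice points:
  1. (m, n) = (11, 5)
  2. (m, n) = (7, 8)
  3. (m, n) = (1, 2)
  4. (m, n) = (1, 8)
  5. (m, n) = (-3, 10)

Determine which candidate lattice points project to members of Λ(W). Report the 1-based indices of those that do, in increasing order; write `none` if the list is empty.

3

β' = (4−√20)/2 ≈ -0.2361.
#1 (11,5): internal coord 11 + (5)·β' = +9.8197; +9.8197 ∉ [-0.1, 0.7) → out
#2 (7,8): internal coord 7 + (8)·β' = +5.1115; +5.1115 ∉ [-0.1, 0.7) → out
#3 (1,2): internal coord 1 + (2)·β' = +0.5279; +0.5279 ∈ [-0.1, 0.7) → IN Λ
#4 (1,8): internal coord 1 + (8)·β' = -0.8885; -0.8885 ∉ [-0.1, 0.7) → out
#5 (-3,10): internal coord -3 + (10)·β' = -5.3607; -5.3607 ∉ [-0.1, 0.7) → out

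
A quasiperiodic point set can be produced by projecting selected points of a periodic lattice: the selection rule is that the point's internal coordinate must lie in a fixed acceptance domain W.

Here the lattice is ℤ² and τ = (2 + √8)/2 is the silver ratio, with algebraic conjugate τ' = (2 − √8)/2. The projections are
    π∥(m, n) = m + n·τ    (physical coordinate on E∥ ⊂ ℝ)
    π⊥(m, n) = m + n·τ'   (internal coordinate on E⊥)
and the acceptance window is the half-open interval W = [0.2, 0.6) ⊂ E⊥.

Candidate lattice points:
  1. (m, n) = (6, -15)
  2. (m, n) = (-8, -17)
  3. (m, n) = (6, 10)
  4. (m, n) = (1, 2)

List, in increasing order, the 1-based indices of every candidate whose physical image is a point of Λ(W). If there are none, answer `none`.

τ' = (2−√8)/2 ≈ -0.4142.
[1] lift (6,-15): star map gives 12.2132; window check 0.2 ≤ 12.2132 < 0.6 is false → out
[2] lift (-8,-17): star map gives -0.9584; window check 0.2 ≤ -0.9584 < 0.6 is false → out
[3] lift (6,10): star map gives 1.8579; window check 0.2 ≤ 1.8579 < 0.6 is false → out
[4] lift (1,2): star map gives 0.1716; window check 0.2 ≤ 0.1716 < 0.6 is false → out

none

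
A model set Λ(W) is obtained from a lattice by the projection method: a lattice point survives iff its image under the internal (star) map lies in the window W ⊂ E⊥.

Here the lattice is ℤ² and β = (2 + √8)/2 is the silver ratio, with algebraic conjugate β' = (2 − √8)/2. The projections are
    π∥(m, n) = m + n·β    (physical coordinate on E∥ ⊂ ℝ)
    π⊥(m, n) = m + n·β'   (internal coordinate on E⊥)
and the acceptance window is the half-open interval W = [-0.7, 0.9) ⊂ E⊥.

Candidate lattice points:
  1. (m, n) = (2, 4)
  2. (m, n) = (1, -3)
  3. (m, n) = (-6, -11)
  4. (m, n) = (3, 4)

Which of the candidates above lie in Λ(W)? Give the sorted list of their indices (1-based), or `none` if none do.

Compute β' = (2−√8)/2 = -0.41421, so π⊥(m,n) = m -0.41421·n.
#1 (2,4): internal coord 2 + (4)·β' = +0.34315; +0.34315 ∈ [-0.7, 0.9) → IN Λ
#2 (1,-3): internal coord 1 + (-3)·β' = +2.24264; +2.24264 ∉ [-0.7, 0.9) → out
#3 (-6,-11): internal coord -6 + (-11)·β' = -1.44365; -1.44365 ∉ [-0.7, 0.9) → out
#4 (3,4): internal coord 3 + (4)·β' = +1.34315; +1.34315 ∉ [-0.7, 0.9) → out

1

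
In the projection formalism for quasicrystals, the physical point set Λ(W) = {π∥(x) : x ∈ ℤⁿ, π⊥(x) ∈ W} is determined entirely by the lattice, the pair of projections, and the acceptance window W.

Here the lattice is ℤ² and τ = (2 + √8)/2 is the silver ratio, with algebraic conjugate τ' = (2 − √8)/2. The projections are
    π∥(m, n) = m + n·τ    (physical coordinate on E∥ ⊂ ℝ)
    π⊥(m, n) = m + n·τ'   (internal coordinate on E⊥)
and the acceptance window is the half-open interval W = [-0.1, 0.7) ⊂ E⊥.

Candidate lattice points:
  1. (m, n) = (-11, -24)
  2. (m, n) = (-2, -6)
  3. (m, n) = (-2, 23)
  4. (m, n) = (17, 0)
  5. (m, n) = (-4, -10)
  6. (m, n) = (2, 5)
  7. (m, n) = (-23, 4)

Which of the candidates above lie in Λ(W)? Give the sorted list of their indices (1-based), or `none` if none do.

Numerically τ ≈ 2.41421 and τ' = −1/τ ≈ -0.41421.
#1 (-11,-24): internal coord -11 + (-24)·τ' = -1.05887; -1.05887 ∉ [-0.1, 0.7) → out
#2 (-2,-6): internal coord -2 + (-6)·τ' = +0.48528; +0.48528 ∈ [-0.1, 0.7) → IN Λ
#3 (-2,23): internal coord -2 + (23)·τ' = -11.52691; -11.52691 ∉ [-0.1, 0.7) → out
#4 (17,0): internal coord 17 + (0)·τ' = +17.00000; +17.00000 ∉ [-0.1, 0.7) → out
#5 (-4,-10): internal coord -4 + (-10)·τ' = +0.14214; +0.14214 ∈ [-0.1, 0.7) → IN Λ
#6 (2,5): internal coord 2 + (5)·τ' = -0.07107; -0.07107 ∈ [-0.1, 0.7) → IN Λ
#7 (-23,4): internal coord -23 + (4)·τ' = -24.65685; -24.65685 ∉ [-0.1, 0.7) → out

2, 5, 6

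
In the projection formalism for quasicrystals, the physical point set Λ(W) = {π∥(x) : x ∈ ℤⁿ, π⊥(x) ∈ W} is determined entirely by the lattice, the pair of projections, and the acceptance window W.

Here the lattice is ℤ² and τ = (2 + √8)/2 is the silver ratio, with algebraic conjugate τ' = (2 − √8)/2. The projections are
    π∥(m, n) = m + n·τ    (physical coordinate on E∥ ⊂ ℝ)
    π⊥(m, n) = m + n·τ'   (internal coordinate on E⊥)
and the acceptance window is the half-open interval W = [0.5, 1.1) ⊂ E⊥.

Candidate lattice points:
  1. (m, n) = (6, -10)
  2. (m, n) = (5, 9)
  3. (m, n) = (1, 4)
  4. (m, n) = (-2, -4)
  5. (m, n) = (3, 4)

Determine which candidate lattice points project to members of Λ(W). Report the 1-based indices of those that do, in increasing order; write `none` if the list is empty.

τ' = (2−√8)/2 ≈ -0.4142.
candidate 1: (m,n)=(6,-10) → π∥ = 6-10·τ ≈ -18.1421, π⊥ = 6-10·τ' ≈ 10.1421 ∉ [0.5, 1.1) ⇒ out
candidate 2: (m,n)=(5,9) → π∥ = 5+9·τ ≈ 26.7279, π⊥ = 5+9·τ' ≈ 1.2721 ∉ [0.5, 1.1) ⇒ out
candidate 3: (m,n)=(1,4) → π∥ = 1+4·τ ≈ 10.6569, π⊥ = 1+4·τ' ≈ -0.6569 ∉ [0.5, 1.1) ⇒ out
candidate 4: (m,n)=(-2,-4) → π∥ = -2-4·τ ≈ -11.6569, π⊥ = -2-4·τ' ≈ -0.3431 ∉ [0.5, 1.1) ⇒ out
candidate 5: (m,n)=(3,4) → π∥ = 3+4·τ ≈ 12.6569, π⊥ = 3+4·τ' ≈ 1.3431 ∉ [0.5, 1.1) ⇒ out

none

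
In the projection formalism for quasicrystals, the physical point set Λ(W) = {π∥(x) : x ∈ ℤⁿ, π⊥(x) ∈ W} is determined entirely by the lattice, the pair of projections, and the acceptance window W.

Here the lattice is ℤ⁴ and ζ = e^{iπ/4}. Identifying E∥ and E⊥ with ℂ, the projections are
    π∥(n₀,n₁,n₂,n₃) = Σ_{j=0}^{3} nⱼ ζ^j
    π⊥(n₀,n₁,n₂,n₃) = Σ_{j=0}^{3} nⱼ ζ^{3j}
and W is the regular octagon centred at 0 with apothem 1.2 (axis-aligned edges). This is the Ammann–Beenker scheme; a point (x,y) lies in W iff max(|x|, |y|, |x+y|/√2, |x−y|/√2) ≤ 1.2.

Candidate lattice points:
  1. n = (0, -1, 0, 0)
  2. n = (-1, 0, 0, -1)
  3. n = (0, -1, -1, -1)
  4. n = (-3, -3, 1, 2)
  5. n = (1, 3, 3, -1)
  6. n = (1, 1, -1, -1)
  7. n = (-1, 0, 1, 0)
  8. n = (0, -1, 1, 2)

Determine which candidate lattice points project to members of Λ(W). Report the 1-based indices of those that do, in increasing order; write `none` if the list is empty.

Internal map: ζ^{3j} for j=0..3 gives (1,0), (−√2/2,√2/2), (0,−1), (√2/2,√2/2).
#1 (0, -1, 0, 0): internal (0.707107, -0.707107); octagon support 1.000000 vs apothem 1.2 → ∈ W
#2 (-1, 0, 0, -1): internal (-1.707107, -0.707107); octagon support 1.707107 vs apothem 1.2 → ∉ W
#3 (0, -1, -1, -1): internal (0.000000, -0.414214); octagon support 0.414214 vs apothem 1.2 → ∈ W
#4 (-3, -3, 1, 2): internal (0.535534, -1.707107); octagon support 1.707107 vs apothem 1.2 → ∉ W
#5 (1, 3, 3, -1): internal (-1.828427, -1.585786); octagon support 2.414214 vs apothem 1.2 → ∉ W
#6 (1, 1, -1, -1): internal (-0.414214, 1.000000); octagon support 1.000000 vs apothem 1.2 → ∈ W
#7 (-1, 0, 1, 0): internal (-1.000000, -1.000000); octagon support 1.414214 vs apothem 1.2 → ∉ W
#8 (0, -1, 1, 2): internal (2.121320, -0.292893); octagon support 2.121320 vs apothem 1.2 → ∉ W

1, 3, 6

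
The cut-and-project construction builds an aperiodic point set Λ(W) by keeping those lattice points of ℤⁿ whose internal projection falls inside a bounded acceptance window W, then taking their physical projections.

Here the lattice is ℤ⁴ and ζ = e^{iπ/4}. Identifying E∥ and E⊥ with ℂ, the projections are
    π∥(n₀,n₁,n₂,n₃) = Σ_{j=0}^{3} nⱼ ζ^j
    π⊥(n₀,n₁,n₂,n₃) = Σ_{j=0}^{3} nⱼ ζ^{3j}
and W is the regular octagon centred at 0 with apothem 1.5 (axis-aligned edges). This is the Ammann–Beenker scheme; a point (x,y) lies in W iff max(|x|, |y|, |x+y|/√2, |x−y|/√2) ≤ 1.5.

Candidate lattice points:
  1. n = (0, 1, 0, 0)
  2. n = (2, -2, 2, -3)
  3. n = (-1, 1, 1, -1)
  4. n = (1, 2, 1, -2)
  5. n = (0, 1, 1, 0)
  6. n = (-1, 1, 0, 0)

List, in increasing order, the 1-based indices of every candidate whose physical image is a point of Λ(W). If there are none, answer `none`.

Internal map: ζ^{3j} for j=0..3 gives (1,0), (−√2/2,√2/2), (0,−1), (√2/2,√2/2).
#1 (0, 1, 0, 0): internal (-0.70711, 0.70711); octagon support 1.00000 vs apothem 1.5 → ∈ W
#2 (2, -2, 2, -3): internal (1.29289, -5.53553); octagon support 5.53553 vs apothem 1.5 → ∉ W
#3 (-1, 1, 1, -1): internal (-2.41421, -1.00000); octagon support 2.41421 vs apothem 1.5 → ∉ W
#4 (1, 2, 1, -2): internal (-1.82843, -1.00000); octagon support 2.00000 vs apothem 1.5 → ∉ W
#5 (0, 1, 1, 0): internal (-0.70711, -0.29289); octagon support 0.70711 vs apothem 1.5 → ∈ W
#6 (-1, 1, 0, 0): internal (-1.70711, 0.70711); octagon support 1.70711 vs apothem 1.5 → ∉ W

1, 5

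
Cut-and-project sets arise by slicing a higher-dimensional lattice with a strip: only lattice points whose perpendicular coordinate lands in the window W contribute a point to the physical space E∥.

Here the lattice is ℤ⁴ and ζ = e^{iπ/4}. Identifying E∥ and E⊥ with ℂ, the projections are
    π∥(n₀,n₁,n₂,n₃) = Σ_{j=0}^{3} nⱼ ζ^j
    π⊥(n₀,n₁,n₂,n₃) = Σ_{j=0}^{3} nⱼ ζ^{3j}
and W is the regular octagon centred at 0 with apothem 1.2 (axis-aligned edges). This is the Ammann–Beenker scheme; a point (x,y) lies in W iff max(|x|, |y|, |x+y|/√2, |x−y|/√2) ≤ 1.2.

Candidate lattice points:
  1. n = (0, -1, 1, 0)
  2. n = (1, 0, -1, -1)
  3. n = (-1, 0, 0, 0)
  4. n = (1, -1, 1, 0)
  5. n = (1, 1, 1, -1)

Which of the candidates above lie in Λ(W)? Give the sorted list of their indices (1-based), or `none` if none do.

2, 3, 5

π⊥(n) = n₀ + n₁ζ³ + n₂ζ⁶ + n₃ζ⁹ where ζ = e^{iπ/4}.
#1 (0, -1, 1, 0): internal (0.70711, -1.70711); octagon support 1.70711 vs apothem 1.2 → ∉ W
#2 (1, 0, -1, -1): internal (0.29289, 0.29289); octagon support 0.41421 vs apothem 1.2 → ∈ W
#3 (-1, 0, 0, 0): internal (-1.00000, 0.00000); octagon support 1.00000 vs apothem 1.2 → ∈ W
#4 (1, -1, 1, 0): internal (1.70711, -1.70711); octagon support 2.41421 vs apothem 1.2 → ∉ W
#5 (1, 1, 1, -1): internal (-0.41421, -1.00000); octagon support 1.00000 vs apothem 1.2 → ∈ W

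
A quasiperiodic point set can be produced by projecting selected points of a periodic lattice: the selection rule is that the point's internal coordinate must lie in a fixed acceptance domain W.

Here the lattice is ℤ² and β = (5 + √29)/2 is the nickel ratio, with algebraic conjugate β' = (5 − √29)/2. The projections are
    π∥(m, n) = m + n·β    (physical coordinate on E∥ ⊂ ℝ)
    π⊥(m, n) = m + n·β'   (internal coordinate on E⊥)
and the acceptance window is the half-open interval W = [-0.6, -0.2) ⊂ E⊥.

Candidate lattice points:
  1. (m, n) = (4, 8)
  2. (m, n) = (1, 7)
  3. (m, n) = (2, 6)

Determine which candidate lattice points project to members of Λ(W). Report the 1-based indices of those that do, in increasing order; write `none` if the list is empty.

2

β' = (5−√29)/2 ≈ -0.192582.
#1 (4,8): internal coord 4 + (8)·β' = +2.459341; +2.459341 ∉ [-0.6, -0.2) → out
#2 (1,7): internal coord 1 + (7)·β' = -0.348077; -0.348077 ∈ [-0.6, -0.2) → IN Λ
#3 (2,6): internal coord 2 + (6)·β' = +0.844506; +0.844506 ∉ [-0.6, -0.2) → out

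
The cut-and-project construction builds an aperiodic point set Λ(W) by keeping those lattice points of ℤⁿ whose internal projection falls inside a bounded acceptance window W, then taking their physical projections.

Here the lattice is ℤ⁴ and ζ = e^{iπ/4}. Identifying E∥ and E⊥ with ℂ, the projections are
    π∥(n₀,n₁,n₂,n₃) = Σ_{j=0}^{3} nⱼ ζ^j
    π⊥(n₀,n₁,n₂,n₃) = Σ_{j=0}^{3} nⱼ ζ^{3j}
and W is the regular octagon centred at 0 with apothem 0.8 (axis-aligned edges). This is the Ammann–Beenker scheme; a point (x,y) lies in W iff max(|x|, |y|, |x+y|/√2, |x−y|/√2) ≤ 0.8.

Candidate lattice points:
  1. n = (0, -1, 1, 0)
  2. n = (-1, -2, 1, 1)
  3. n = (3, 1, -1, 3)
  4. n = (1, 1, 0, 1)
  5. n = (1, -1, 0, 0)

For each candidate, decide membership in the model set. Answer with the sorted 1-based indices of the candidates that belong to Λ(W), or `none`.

none

With ζ = e^{iπ/4} the internal vectors are ζ^0,ζ^3,ζ^6,ζ^9.
candidate 1: n = (0, -1, 1, 0) → π⊥ ≈ (+0.707107, -1.707107); max(|x|,|y|,|x±y|/√2) = 1.707107 > 0.8 ⇒ ∉ W
candidate 2: n = (-1, -2, 1, 1) → π⊥ ≈ (+1.121320, -1.707107); max(|x|,|y|,|x±y|/√2) = 2.000000 > 0.8 ⇒ ∉ W
candidate 3: n = (3, 1, -1, 3) → π⊥ ≈ (+4.414214, +3.828427); max(|x|,|y|,|x±y|/√2) = 5.828427 > 0.8 ⇒ ∉ W
candidate 4: n = (1, 1, 0, 1) → π⊥ ≈ (+1.000000, +1.414214); max(|x|,|y|,|x±y|/√2) = 1.707107 > 0.8 ⇒ ∉ W
candidate 5: n = (1, -1, 0, 0) → π⊥ ≈ (+1.707107, -0.707107); max(|x|,|y|,|x±y|/√2) = 1.707107 > 0.8 ⇒ ∉ W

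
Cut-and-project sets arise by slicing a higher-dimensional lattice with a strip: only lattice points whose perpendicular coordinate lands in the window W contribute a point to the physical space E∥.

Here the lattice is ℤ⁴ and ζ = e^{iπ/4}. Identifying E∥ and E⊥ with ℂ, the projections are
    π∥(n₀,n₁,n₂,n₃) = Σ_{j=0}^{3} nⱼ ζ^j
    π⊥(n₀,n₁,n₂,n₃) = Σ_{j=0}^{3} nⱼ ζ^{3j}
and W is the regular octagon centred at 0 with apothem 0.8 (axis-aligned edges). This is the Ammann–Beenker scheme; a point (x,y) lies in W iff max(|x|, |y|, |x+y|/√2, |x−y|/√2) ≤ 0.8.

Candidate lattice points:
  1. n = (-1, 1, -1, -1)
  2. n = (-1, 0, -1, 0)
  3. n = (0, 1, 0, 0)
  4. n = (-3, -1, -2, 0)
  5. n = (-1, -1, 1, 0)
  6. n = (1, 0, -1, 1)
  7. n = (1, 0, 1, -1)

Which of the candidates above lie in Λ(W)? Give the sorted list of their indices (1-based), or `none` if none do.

With ζ = e^{iπ/4} the internal vectors are ζ^0,ζ^3,ζ^6,ζ^9.
candidate 1: n = (-1, 1, -1, -1) → π⊥ ≈ (-2.41421, +1.00000); max(|x|,|y|,|x±y|/√2) = 2.41421 > 0.8 ⇒ ∉ W
candidate 2: n = (-1, 0, -1, 0) → π⊥ ≈ (-1.00000, +1.00000); max(|x|,|y|,|x±y|/√2) = 1.41421 > 0.8 ⇒ ∉ W
candidate 3: n = (0, 1, 0, 0) → π⊥ ≈ (-0.70711, +0.70711); max(|x|,|y|,|x±y|/√2) = 1.00000 > 0.8 ⇒ ∉ W
candidate 4: n = (-3, -1, -2, 0) → π⊥ ≈ (-2.29289, +1.29289); max(|x|,|y|,|x±y|/√2) = 2.53553 > 0.8 ⇒ ∉ W
candidate 5: n = (-1, -1, 1, 0) → π⊥ ≈ (-0.29289, -1.70711); max(|x|,|y|,|x±y|/√2) = 1.70711 > 0.8 ⇒ ∉ W
candidate 6: n = (1, 0, -1, 1) → π⊥ ≈ (+1.70711, +1.70711); max(|x|,|y|,|x±y|/√2) = 2.41421 > 0.8 ⇒ ∉ W
candidate 7: n = (1, 0, 1, -1) → π⊥ ≈ (+0.29289, -1.70711); max(|x|,|y|,|x±y|/√2) = 1.70711 > 0.8 ⇒ ∉ W

none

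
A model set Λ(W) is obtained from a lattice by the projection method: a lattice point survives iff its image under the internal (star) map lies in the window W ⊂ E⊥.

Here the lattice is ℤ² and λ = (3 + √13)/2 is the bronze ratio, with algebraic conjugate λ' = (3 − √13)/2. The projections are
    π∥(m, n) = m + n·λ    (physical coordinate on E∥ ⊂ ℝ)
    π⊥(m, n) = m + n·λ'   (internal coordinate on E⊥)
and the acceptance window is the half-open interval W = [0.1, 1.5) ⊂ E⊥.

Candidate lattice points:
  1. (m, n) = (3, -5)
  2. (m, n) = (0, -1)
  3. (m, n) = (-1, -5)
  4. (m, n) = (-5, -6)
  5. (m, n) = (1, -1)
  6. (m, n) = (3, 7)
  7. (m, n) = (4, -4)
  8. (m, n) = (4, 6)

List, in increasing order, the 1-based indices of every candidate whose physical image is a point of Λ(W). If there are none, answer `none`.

λ' = (3−√13)/2 ≈ -0.3028.
candidate 1: (m,n)=(3,-5) → π∥ = 3-5·λ ≈ -13.5139, π⊥ = 3-5·λ' ≈ 4.5139 ∉ [0.1, 1.5) ⇒ out
candidate 2: (m,n)=(0,-1) → π∥ = 0-1·λ ≈ -3.3028, π⊥ = 0-1·λ' ≈ 0.3028 ∈ [0.1, 1.5) ⇒ IN Λ
candidate 3: (m,n)=(-1,-5) → π∥ = -1-5·λ ≈ -17.5139, π⊥ = -1-5·λ' ≈ 0.5139 ∈ [0.1, 1.5) ⇒ IN Λ
candidate 4: (m,n)=(-5,-6) → π∥ = -5-6·λ ≈ -24.8167, π⊥ = -5-6·λ' ≈ -3.1833 ∉ [0.1, 1.5) ⇒ out
candidate 5: (m,n)=(1,-1) → π∥ = 1-1·λ ≈ -2.3028, π⊥ = 1-1·λ' ≈ 1.3028 ∈ [0.1, 1.5) ⇒ IN Λ
candidate 6: (m,n)=(3,7) → π∥ = 3+7·λ ≈ 26.1194, π⊥ = 3+7·λ' ≈ 0.8806 ∈ [0.1, 1.5) ⇒ IN Λ
candidate 7: (m,n)=(4,-4) → π∥ = 4-4·λ ≈ -9.2111, π⊥ = 4-4·λ' ≈ 5.2111 ∉ [0.1, 1.5) ⇒ out
candidate 8: (m,n)=(4,6) → π∥ = 4+6·λ ≈ 23.8167, π⊥ = 4+6·λ' ≈ 2.1833 ∉ [0.1, 1.5) ⇒ out

2, 3, 5, 6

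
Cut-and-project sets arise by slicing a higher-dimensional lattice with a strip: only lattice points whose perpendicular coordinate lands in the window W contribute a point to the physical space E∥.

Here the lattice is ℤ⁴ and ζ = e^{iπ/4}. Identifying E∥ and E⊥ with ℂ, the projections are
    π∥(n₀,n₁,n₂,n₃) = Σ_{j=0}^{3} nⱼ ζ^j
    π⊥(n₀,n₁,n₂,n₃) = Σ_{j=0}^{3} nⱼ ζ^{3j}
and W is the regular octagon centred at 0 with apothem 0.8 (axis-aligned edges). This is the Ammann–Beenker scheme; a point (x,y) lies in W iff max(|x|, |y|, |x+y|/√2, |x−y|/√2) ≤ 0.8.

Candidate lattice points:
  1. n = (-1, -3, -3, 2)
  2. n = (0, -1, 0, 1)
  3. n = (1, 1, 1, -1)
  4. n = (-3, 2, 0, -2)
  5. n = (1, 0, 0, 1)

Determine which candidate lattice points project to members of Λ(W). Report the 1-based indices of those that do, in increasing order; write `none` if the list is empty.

none

π⊥(n) = n₀ + n₁ζ³ + n₂ζ⁶ + n₃ζ⁹ where ζ = e^{iπ/4}.
candidate 1: n = (-1, -3, -3, 2) → π⊥ ≈ (+2.5355, +2.2929); max(|x|,|y|,|x±y|/√2) = 3.4142 > 0.8 ⇒ ∉ W
candidate 2: n = (0, -1, 0, 1) → π⊥ ≈ (+1.4142, +0.0000); max(|x|,|y|,|x±y|/√2) = 1.4142 > 0.8 ⇒ ∉ W
candidate 3: n = (1, 1, 1, -1) → π⊥ ≈ (-0.4142, -1.0000); max(|x|,|y|,|x±y|/√2) = 1.0000 > 0.8 ⇒ ∉ W
candidate 4: n = (-3, 2, 0, -2) → π⊥ ≈ (-5.8284, +0.0000); max(|x|,|y|,|x±y|/√2) = 5.8284 > 0.8 ⇒ ∉ W
candidate 5: n = (1, 0, 0, 1) → π⊥ ≈ (+1.7071, +0.7071); max(|x|,|y|,|x±y|/√2) = 1.7071 > 0.8 ⇒ ∉ W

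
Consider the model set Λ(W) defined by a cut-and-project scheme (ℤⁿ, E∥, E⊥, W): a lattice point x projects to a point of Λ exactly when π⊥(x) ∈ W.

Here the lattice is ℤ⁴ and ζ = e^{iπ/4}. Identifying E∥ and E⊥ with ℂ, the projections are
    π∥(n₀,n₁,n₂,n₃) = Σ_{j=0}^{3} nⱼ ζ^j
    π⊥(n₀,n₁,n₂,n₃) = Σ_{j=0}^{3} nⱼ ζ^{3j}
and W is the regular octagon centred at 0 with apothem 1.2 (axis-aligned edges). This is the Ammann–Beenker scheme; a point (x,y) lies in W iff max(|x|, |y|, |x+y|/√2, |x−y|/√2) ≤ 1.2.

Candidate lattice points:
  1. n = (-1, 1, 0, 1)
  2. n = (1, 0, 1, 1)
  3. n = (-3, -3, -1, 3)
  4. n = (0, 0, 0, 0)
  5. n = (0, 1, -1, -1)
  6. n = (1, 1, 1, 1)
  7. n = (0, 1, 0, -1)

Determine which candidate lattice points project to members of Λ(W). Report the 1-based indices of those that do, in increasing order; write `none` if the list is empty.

4, 6

π⊥(n) = n₀ + n₁ζ³ + n₂ζ⁶ + n₃ζ⁹ where ζ = e^{iπ/4}.
candidate 1: n = (-1, 1, 0, 1) → π⊥ ≈ (-1.0000, +1.4142); max(|x|,|y|,|x±y|/√2) = 1.7071 > 1.2 ⇒ ∉ W
candidate 2: n = (1, 0, 1, 1) → π⊥ ≈ (+1.7071, -0.2929); max(|x|,|y|,|x±y|/√2) = 1.7071 > 1.2 ⇒ ∉ W
candidate 3: n = (-3, -3, -1, 3) → π⊥ ≈ (+1.2426, +1.0000); max(|x|,|y|,|x±y|/√2) = 1.5858 > 1.2 ⇒ ∉ W
candidate 4: n = (0, 0, 0, 0) → π⊥ ≈ (+0.0000, +0.0000); max(|x|,|y|,|x±y|/√2) = 0.0000 ≤ 1.2 ⇒ ∈ W
candidate 5: n = (0, 1, -1, -1) → π⊥ ≈ (-1.4142, +1.0000); max(|x|,|y|,|x±y|/√2) = 1.7071 > 1.2 ⇒ ∉ W
candidate 6: n = (1, 1, 1, 1) → π⊥ ≈ (+1.0000, +0.4142); max(|x|,|y|,|x±y|/√2) = 1.0000 ≤ 1.2 ⇒ ∈ W
candidate 7: n = (0, 1, 0, -1) → π⊥ ≈ (-1.4142, +0.0000); max(|x|,|y|,|x±y|/√2) = 1.4142 > 1.2 ⇒ ∉ W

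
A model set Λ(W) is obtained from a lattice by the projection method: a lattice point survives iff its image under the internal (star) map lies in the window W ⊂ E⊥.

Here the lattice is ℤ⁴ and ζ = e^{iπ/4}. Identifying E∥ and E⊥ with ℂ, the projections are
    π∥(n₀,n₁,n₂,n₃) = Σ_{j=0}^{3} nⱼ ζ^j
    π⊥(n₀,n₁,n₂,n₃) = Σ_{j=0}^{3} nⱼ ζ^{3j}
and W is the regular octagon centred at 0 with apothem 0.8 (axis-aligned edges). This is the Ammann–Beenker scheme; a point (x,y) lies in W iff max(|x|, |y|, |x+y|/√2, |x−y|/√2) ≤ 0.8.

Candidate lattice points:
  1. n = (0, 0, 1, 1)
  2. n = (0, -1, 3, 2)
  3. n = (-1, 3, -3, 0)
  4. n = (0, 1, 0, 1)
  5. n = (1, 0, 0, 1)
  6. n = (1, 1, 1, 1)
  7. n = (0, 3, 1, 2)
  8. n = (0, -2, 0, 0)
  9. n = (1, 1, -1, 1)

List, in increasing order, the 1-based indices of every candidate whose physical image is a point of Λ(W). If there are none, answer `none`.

Internal map: ζ^{3j} for j=0..3 gives (1,0), (−√2/2,√2/2), (0,−1), (√2/2,√2/2).
candidate 1: n = (0, 0, 1, 1) → π⊥ ≈ (+0.70711, -0.29289); max(|x|,|y|,|x±y|/√2) = 0.70711 ≤ 0.8 ⇒ ∈ W
candidate 2: n = (0, -1, 3, 2) → π⊥ ≈ (+2.12132, -2.29289); max(|x|,|y|,|x±y|/√2) = 3.12132 > 0.8 ⇒ ∉ W
candidate 3: n = (-1, 3, -3, 0) → π⊥ ≈ (-3.12132, +5.12132); max(|x|,|y|,|x±y|/√2) = 5.82843 > 0.8 ⇒ ∉ W
candidate 4: n = (0, 1, 0, 1) → π⊥ ≈ (+0.00000, +1.41421); max(|x|,|y|,|x±y|/√2) = 1.41421 > 0.8 ⇒ ∉ W
candidate 5: n = (1, 0, 0, 1) → π⊥ ≈ (+1.70711, +0.70711); max(|x|,|y|,|x±y|/√2) = 1.70711 > 0.8 ⇒ ∉ W
candidate 6: n = (1, 1, 1, 1) → π⊥ ≈ (+1.00000, +0.41421); max(|x|,|y|,|x±y|/√2) = 1.00000 > 0.8 ⇒ ∉ W
candidate 7: n = (0, 3, 1, 2) → π⊥ ≈ (-0.70711, +2.53553); max(|x|,|y|,|x±y|/√2) = 2.53553 > 0.8 ⇒ ∉ W
candidate 8: n = (0, -2, 0, 0) → π⊥ ≈ (+1.41421, -1.41421); max(|x|,|y|,|x±y|/√2) = 2.00000 > 0.8 ⇒ ∉ W
candidate 9: n = (1, 1, -1, 1) → π⊥ ≈ (+1.00000, +2.41421); max(|x|,|y|,|x±y|/√2) = 2.41421 > 0.8 ⇒ ∉ W

1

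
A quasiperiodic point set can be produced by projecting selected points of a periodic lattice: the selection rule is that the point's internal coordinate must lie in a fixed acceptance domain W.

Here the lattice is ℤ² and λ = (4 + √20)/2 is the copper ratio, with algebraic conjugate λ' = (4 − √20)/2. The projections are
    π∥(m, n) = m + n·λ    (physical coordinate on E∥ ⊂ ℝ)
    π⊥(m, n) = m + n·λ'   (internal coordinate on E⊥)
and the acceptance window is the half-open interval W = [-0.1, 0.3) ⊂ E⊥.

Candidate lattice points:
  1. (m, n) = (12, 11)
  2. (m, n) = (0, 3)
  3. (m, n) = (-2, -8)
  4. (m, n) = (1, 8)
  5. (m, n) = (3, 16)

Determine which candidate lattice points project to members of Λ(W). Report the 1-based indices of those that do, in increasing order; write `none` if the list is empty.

Compute λ' = (4−√20)/2 = -0.2361, so π⊥(m,n) = m -0.2361·n.
candidate 1: (m,n)=(12,11) → π∥ = 12+11·λ ≈ 58.5967, π⊥ = 12+11·λ' ≈ 9.4033 ∉ [-0.1, 0.3) ⇒ out
candidate 2: (m,n)=(0,3) → π∥ = 0+3·λ ≈ 12.7082, π⊥ = 0+3·λ' ≈ -0.7082 ∉ [-0.1, 0.3) ⇒ out
candidate 3: (m,n)=(-2,-8) → π∥ = -2-8·λ ≈ -35.8885, π⊥ = -2-8·λ' ≈ -0.1115 ∉ [-0.1, 0.3) ⇒ out
candidate 4: (m,n)=(1,8) → π∥ = 1+8·λ ≈ 34.8885, π⊥ = 1+8·λ' ≈ -0.8885 ∉ [-0.1, 0.3) ⇒ out
candidate 5: (m,n)=(3,16) → π∥ = 3+16·λ ≈ 70.7771, π⊥ = 3+16·λ' ≈ -0.7771 ∉ [-0.1, 0.3) ⇒ out

none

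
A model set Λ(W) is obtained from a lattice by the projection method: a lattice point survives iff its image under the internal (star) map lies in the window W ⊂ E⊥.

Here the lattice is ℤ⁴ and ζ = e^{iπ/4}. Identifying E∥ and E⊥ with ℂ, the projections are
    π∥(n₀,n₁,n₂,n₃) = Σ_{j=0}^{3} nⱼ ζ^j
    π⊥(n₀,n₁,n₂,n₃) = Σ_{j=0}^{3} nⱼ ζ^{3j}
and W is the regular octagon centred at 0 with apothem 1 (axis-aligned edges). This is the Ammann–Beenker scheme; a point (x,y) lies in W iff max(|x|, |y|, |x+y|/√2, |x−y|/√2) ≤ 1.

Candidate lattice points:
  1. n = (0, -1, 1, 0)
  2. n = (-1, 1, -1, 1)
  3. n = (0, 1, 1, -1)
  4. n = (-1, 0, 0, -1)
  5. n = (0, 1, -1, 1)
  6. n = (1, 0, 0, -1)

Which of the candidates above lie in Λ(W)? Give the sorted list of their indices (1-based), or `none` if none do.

6

π⊥(n) = n₀ + n₁ζ³ + n₂ζ⁶ + n₃ζ⁹ where ζ = e^{iπ/4}.
candidate 1: n = (0, -1, 1, 0) → π⊥ ≈ (+0.70711, -1.70711); max(|x|,|y|,|x±y|/√2) = 1.70711 > 1 ⇒ ∉ W
candidate 2: n = (-1, 1, -1, 1) → π⊥ ≈ (-1.00000, +2.41421); max(|x|,|y|,|x±y|/√2) = 2.41421 > 1 ⇒ ∉ W
candidate 3: n = (0, 1, 1, -1) → π⊥ ≈ (-1.41421, -1.00000); max(|x|,|y|,|x±y|/√2) = 1.70711 > 1 ⇒ ∉ W
candidate 4: n = (-1, 0, 0, -1) → π⊥ ≈ (-1.70711, -0.70711); max(|x|,|y|,|x±y|/√2) = 1.70711 > 1 ⇒ ∉ W
candidate 5: n = (0, 1, -1, 1) → π⊥ ≈ (+0.00000, +2.41421); max(|x|,|y|,|x±y|/√2) = 2.41421 > 1 ⇒ ∉ W
candidate 6: n = (1, 0, 0, -1) → π⊥ ≈ (+0.29289, -0.70711); max(|x|,|y|,|x±y|/√2) = 0.70711 ≤ 1 ⇒ ∈ W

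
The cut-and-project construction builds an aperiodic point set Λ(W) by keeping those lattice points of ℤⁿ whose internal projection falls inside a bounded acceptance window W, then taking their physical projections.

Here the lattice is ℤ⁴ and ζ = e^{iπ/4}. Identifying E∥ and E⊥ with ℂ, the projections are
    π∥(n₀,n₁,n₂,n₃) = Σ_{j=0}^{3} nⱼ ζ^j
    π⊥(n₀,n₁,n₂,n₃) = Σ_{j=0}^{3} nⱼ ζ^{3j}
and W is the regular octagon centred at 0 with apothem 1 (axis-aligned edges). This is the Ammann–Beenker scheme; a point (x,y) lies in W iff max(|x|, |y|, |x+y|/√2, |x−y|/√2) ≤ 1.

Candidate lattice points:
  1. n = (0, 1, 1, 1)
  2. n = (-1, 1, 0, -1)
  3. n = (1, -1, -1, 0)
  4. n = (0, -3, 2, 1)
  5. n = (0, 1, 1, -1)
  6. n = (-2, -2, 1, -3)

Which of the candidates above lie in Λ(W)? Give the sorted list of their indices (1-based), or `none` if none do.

1

π⊥(n) = n₀ + n₁ζ³ + n₂ζ⁶ + n₃ζ⁹ where ζ = e^{iπ/4}.
#1 (0, 1, 1, 1): internal (0.000000, 0.414214); octagon support 0.414214 vs apothem 1 → ∈ W
#2 (-1, 1, 0, -1): internal (-2.414214, 0.000000); octagon support 2.414214 vs apothem 1 → ∉ W
#3 (1, -1, -1, 0): internal (1.707107, 0.292893); octagon support 1.707107 vs apothem 1 → ∉ W
#4 (0, -3, 2, 1): internal (2.828427, -3.414214); octagon support 4.414214 vs apothem 1 → ∉ W
#5 (0, 1, 1, -1): internal (-1.414214, -1.000000); octagon support 1.707107 vs apothem 1 → ∉ W
#6 (-2, -2, 1, -3): internal (-2.707107, -4.535534); octagon support 5.121320 vs apothem 1 → ∉ W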